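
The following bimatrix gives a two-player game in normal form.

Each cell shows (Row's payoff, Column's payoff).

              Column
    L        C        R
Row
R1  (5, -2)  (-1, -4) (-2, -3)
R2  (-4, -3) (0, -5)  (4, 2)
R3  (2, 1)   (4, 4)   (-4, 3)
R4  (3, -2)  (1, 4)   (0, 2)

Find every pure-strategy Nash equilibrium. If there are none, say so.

(R1, L): Row gets 5, best alternative 3; Column gets -2, best alternative -3. No profitable deviation — NE.
(R1, C): Row can switch to R2 (-1 → 0). Not NE.
(R1, R): Row can switch to R2 (-2 → 4). Not NE.
(R2, L): Row can switch to R1 (-4 → 5). Not NE.
(R2, C): Row can switch to R3 (0 → 4). Not NE.
(R2, R): Row gets 4, best alternative 0; Column gets 2, best alternative -3. No profitable deviation — NE.
(R3, L): Row can switch to R1 (2 → 5). Not NE.
(R3, C): Row gets 4, best alternative 1; Column gets 4, best alternative 3. No profitable deviation — NE.
(R3, R): Row can switch to R1 (-4 → -2). Not NE.
(R4, L): Row can switch to R1 (3 → 5). Not NE.
(R4, C): Row can switch to R3 (1 → 4). Not NE.
(The remaining 1 profile has a profitable deviation by the same check.)

The pure Nash equilibria are (R1, L), (R2, R), (R3, C).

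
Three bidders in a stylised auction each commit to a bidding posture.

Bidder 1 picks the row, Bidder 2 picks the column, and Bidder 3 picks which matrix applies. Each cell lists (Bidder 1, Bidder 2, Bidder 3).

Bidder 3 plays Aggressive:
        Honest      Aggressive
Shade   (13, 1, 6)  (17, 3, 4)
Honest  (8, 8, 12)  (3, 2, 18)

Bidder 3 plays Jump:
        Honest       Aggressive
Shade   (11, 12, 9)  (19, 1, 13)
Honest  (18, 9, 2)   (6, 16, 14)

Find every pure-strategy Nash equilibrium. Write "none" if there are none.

Mark each player's best response to every combination of opponents' strategies; a profile where every player is best-responding is a pure Nash equilibrium.
Bidder 1 against (Honest, Aggressive): payoffs 13, 8 → best response Shade.
Bidder 1 against (Honest, Jump): payoffs 11, 18 → best response Honest.
Bidder 1 against (Aggressive, Aggressive): payoffs 17, 3 → best response Shade.
Bidder 1 against (Aggressive, Jump): payoffs 19, 6 → best response Shade.
Bidder 2 against (Shade, Aggressive): payoffs 1, 3 → best response Aggressive.
Bidder 2 against (Shade, Jump): payoffs 12, 1 → best response Honest.
Bidder 2 against (Honest, Aggressive): payoffs 8, 2 → best response Honest.
Bidder 2 against (Honest, Jump): payoffs 9, 16 → best response Aggressive.
Bidder 3 against (Shade, Honest): payoffs 6, 9 → best response Jump.
Bidder 3 against (Shade, Aggressive): payoffs 4, 13 → best response Jump.
Bidder 3 against (Honest, Honest): payoffs 12, 2 → best response Aggressive.
Bidder 3 against (Honest, Aggressive): payoffs 18, 14 → best response Aggressive.
No profile is a mutual best response for all players.

No pure-strategy Nash equilibrium.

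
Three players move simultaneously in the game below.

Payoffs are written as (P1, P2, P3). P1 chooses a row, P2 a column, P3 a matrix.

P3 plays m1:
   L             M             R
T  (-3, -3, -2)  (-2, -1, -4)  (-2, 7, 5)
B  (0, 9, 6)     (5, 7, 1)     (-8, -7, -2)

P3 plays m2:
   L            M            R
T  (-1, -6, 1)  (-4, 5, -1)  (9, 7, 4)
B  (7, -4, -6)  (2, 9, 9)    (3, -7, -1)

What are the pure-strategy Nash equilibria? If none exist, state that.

(T, L, m1): P1 can switch to B (-3 → 0). Not NE.
(T, L, m2): P1 can switch to B (-1 → 7). Not NE.
(T, M, m1): P1 can switch to B (-2 → 5). Not NE.
(T, M, m2): P1 can switch to B (-4 → 2). Not NE.
(T, R, m1): P1 gets -2, best alternative -8; P2 gets 7, best alternative -1; P3 gets 5, best alternative 4. No profitable deviation — NE.
(T, R, m2): P3 can switch to m1 (4 → 5). Not NE.
(B, L, m1): P1 gets 0, best alternative -3; P2 gets 9, best alternative 7; P3 gets 6, best alternative -6. No profitable deviation — NE.
(B, L, m2): P2 can switch to M (-4 → 9). Not NE.
(B, M, m2): P1 gets 2, best alternative -4; P2 gets 9, best alternative -4; P3 gets 9, best alternative 1. No profitable deviation — NE.
(The remaining 3 profiles each have a profitable deviation by the same check.)

The pure Nash equilibria are (T, R, m1); (B, L, m1); (B, M, m2).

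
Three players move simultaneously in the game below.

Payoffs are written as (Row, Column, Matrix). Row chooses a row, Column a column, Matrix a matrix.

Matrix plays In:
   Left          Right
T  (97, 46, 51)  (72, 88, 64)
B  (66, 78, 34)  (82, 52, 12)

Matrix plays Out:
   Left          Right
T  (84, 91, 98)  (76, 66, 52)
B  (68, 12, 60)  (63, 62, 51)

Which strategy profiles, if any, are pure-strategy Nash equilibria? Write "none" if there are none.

(T, Left, Out)

For each strategy profile, look for a profitable unilateral deviation.
(T, Left, In): Column can switch to Right (46 → 88). Not NE.
(T, Left, Out): Row gets 84, best alternative 68; Column gets 91, best alternative 66; Matrix gets 98, best alternative 51. No profitable deviation — NE.
(T, Right, In): Row can switch to B (72 → 82). Not NE.
(T, Right, Out): Column can switch to Left (66 → 91). Not NE.
(B, Left, In): Row can switch to T (66 → 97). Not NE.
(B, Left, Out): Row can switch to T (68 → 84). Not NE.
(B, Right, In): Column can switch to Left (52 → 78). Not NE.
(B, Right, Out): Row can switch to T (63 → 76). Not NE.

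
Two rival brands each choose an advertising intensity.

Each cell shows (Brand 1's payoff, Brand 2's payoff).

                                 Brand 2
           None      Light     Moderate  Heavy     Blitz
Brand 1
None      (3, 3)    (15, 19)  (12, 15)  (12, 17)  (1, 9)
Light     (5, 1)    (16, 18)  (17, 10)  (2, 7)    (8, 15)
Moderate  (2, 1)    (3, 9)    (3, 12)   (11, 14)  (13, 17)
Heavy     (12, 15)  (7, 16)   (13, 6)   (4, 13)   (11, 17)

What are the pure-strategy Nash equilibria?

(None, None): Brand 1 can switch to Light (3 → 5). Not NE.
(None, Light): Brand 1 can switch to Light (15 → 16). Not NE.
(None, Moderate): Brand 1 can switch to Light (12 → 17). Not NE.
(None, Heavy): Brand 2 can switch to Light (17 → 19). Not NE.
(None, Blitz): Brand 1 can switch to Light (1 → 8). Not NE.
(Light, None): Brand 1 can switch to Heavy (5 → 12). Not NE.
(Light, Light): Brand 1 gets 16, best alternative 15; Brand 2 gets 18, best alternative 15. No profitable deviation — NE.
(Light, Moderate): Brand 2 can switch to Light (10 → 18). Not NE.
(Light, Heavy): Brand 1 can switch to None (2 → 12). Not NE.
(Moderate, Blitz): Brand 1 gets 13, best alternative 11; Brand 2 gets 17, best alternative 14. No profitable deviation — NE.
(The remaining 10 profiles each have a profitable deviation by the same check.)

Pure-strategy Nash equilibria: (Light, Light); (Moderate, Blitz)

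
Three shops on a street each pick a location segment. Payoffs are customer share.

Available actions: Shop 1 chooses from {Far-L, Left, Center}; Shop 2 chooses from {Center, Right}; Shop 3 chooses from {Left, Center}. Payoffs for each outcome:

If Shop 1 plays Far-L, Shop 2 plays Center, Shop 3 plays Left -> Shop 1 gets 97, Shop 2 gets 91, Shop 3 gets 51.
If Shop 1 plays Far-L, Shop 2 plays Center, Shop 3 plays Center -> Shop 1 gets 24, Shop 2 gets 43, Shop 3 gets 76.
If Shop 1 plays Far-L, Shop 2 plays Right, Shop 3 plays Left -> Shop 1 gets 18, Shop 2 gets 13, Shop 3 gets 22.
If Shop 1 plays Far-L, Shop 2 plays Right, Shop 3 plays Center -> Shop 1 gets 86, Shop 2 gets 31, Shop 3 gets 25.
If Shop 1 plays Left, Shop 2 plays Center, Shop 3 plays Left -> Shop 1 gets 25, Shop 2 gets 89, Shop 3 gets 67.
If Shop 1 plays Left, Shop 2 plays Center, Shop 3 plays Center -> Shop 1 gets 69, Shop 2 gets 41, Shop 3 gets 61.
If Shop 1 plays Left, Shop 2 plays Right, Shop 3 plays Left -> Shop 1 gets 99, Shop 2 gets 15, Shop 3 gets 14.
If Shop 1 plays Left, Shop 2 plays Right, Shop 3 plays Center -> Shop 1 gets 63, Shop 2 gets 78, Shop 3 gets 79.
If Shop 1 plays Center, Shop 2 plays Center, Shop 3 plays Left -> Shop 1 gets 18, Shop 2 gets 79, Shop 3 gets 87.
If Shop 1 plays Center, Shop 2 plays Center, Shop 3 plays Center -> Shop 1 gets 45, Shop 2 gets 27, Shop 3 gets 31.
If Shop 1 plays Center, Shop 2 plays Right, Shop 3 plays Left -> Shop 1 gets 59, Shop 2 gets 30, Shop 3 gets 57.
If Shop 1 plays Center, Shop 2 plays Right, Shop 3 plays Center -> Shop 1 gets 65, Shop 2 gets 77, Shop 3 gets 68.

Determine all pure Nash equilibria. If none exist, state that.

Mark each player's best response to every combination of opponents' strategies; a profile where every player is best-responding is a pure Nash equilibrium.
Shop 1 against (Center, Left): payoffs 97, 25, 18 → best response Far-L.
Shop 1 against (Center, Center): payoffs 24, 69, 45 → best response Left.
Shop 1 against (Right, Left): payoffs 18, 99, 59 → best response Left.
Shop 1 against (Right, Center): payoffs 86, 63, 65 → best response Far-L.
Shop 2 against (Far-L, Left): payoffs 91, 13 → best response Center.
Shop 2 against (Far-L, Center): payoffs 43, 31 → best response Center.
Shop 2 against (Left, Left): payoffs 89, 15 → best response Center.
Shop 2 against (Left, Center): payoffs 41, 78 → best response Right.
Shop 2 against (Center, Left): payoffs 79, 30 → best response Center.
Shop 2 against (Center, Center): payoffs 27, 77 → best response Right.
Shop 3 against (Far-L, Center): payoffs 51, 76 → best response Center.
Shop 3 against (Far-L, Right): payoffs 22, 25 → best response Center.
Shop 3 against (Left, Center): payoffs 67, 61 → best response Left.
Shop 3 against (Left, Right): payoffs 14, 79 → best response Center.
Shop 3 against (Center, Center): payoffs 87, 31 → best response Left.
Shop 3 against (Center, Right): payoffs 57, 68 → best response Center.
No profile is a mutual best response for all players.

This game has no pure Nash equilibrium.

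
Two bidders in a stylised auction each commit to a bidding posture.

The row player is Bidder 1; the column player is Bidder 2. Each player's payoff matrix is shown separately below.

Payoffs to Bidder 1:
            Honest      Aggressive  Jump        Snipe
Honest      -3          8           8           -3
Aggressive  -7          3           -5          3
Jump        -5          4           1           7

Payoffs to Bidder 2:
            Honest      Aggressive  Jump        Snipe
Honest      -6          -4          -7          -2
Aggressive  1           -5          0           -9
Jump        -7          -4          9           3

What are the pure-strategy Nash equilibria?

This game has no pure Nash equilibrium.

Bidder 1 against Honest: payoffs -3, -7, -5 → best response Honest.
Bidder 1 against Aggressive: payoffs 8, 3, 4 → best response Honest.
Bidder 1 against Jump: payoffs 8, -5, 1 → best response Honest.
Bidder 1 against Snipe: payoffs -3, 3, 7 → best response Jump.
Bidder 2 against Honest: payoffs -6, -4, -7, -2 → best response Snipe.
Bidder 2 against Aggressive: payoffs 1, -5, 0, -9 → best response Honest.
Bidder 2 against Jump: payoffs -7, -4, 9, 3 → best response Jump.
No profile is a mutual best response for all players.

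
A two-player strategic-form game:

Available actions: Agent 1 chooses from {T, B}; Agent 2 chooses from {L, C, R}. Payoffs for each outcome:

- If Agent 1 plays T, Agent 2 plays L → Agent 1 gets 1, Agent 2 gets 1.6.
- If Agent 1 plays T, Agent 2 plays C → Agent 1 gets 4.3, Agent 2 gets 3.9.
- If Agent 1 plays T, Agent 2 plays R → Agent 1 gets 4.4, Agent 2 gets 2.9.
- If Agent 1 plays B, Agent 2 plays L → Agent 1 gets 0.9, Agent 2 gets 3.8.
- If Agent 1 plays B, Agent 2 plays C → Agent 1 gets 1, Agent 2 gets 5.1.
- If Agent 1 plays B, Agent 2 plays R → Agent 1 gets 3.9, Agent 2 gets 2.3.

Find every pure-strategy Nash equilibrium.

(T, L): Agent 2 can switch to C (1.6 → 3.9). Not NE.
(T, C): Agent 1 gets 4.3, best alternative 1; Agent 2 gets 3.9, best alternative 2.9. No profitable deviation — NE.
(T, R): Agent 2 can switch to C (2.9 → 3.9). Not NE.
(B, L): Agent 1 can switch to T (0.9 → 1). Not NE.
(B, C): Agent 1 can switch to T (1 → 4.3). Not NE.
(B, R): Agent 1 can switch to T (3.9 → 4.4). Not NE.

The unique pure-strategy Nash equilibrium is (T, C).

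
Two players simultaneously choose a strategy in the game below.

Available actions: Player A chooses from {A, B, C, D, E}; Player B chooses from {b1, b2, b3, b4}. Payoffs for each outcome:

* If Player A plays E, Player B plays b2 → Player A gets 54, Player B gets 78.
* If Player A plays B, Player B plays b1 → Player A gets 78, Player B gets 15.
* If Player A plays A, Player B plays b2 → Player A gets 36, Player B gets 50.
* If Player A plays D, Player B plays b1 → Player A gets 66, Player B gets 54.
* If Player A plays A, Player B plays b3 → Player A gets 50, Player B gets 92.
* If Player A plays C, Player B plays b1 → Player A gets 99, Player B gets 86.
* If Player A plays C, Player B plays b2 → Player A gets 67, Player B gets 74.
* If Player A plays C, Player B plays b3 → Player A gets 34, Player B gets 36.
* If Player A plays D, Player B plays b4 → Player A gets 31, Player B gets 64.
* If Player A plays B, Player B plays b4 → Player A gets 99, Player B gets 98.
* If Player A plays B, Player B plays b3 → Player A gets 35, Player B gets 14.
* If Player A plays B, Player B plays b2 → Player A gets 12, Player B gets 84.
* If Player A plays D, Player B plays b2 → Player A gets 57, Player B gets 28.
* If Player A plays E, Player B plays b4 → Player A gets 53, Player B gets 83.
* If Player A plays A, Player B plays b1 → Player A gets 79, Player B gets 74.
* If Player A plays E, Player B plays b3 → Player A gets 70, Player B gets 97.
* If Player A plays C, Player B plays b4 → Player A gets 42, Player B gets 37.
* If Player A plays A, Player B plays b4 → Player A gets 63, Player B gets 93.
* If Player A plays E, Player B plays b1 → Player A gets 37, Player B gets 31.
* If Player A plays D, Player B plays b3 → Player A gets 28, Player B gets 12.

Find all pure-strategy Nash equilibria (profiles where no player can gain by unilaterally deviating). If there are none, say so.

(B, b4), (C, b1), (E, b3)

Player A against b1: payoffs 79, 78, 99, 66, 37 → best response C.
Player A against b2: payoffs 36, 12, 67, 57, 54 → best response C.
Player A against b3: payoffs 50, 35, 34, 28, 70 → best response E.
Player A against b4: payoffs 63, 99, 42, 31, 53 → best response B.
Player B against A: payoffs 74, 50, 92, 93 → best response b4.
Player B against B: payoffs 15, 84, 14, 98 → best response b4.
Player B against C: payoffs 86, 74, 36, 37 → best response b1.
Player B against D: payoffs 54, 28, 12, 64 → best response b4.
Player B against E: payoffs 31, 78, 97, 83 → best response b3.
Mutual best responses: (B, b4); (C, b1); (E, b3).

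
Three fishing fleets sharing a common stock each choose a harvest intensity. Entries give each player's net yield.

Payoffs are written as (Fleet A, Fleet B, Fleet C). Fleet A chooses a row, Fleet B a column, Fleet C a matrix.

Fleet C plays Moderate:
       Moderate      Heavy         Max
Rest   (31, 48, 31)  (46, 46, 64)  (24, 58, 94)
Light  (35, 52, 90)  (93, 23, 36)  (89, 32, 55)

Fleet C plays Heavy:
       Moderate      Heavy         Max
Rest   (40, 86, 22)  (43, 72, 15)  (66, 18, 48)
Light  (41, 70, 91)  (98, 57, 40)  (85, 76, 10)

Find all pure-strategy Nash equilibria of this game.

none

Check each profile: it is a Nash equilibrium iff no player can strictly gain by switching unilaterally.
(Rest, Moderate, Moderate): Fleet A can switch to Light (31 → 35). Not NE.
(Rest, Moderate, Heavy): Fleet A can switch to Light (40 → 41). Not NE.
(Rest, Heavy, Moderate): Fleet A can switch to Light (46 → 93). Not NE.
(Rest, Heavy, Heavy): Fleet A can switch to Light (43 → 98). Not NE.
(Rest, Max, Moderate): Fleet A can switch to Light (24 → 89). Not NE.
(Rest, Max, Heavy): Fleet A can switch to Light (66 → 85). Not NE.
(The remaining 6 profiles each have a profitable deviation by the same check.)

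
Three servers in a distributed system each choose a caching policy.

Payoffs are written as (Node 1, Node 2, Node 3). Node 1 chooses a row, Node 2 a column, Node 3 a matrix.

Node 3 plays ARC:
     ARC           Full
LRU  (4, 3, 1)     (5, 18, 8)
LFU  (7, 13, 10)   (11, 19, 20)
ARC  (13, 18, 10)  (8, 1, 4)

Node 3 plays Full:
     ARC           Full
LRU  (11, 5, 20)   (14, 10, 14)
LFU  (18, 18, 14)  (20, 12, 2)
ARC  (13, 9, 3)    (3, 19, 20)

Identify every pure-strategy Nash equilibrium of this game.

The pure Nash equilibria are (LFU, ARC, Full); (LFU, Full, ARC); (ARC, ARC, ARC).

Mark each player's best response to every combination of opponents' strategies; a profile where every player is best-responding is a pure Nash equilibrium.
Node 1 against (ARC, ARC): payoffs 4, 7, 13 → best response ARC.
Node 1 against (ARC, Full): payoffs 11, 18, 13 → best response LFU.
Node 1 against (Full, ARC): payoffs 5, 11, 8 → best response LFU.
Node 1 against (Full, Full): payoffs 14, 20, 3 → best response LFU.
Node 2 against (LRU, ARC): payoffs 3, 18 → best response Full.
Node 2 against (LRU, Full): payoffs 5, 10 → best response Full.
Node 2 against (LFU, ARC): payoffs 13, 19 → best response Full.
Node 2 against (LFU, Full): payoffs 18, 12 → best response ARC.
Node 2 against (ARC, ARC): payoffs 18, 1 → best response ARC.
Node 2 against (ARC, Full): payoffs 9, 19 → best response Full.
Node 3 against (LRU, ARC): payoffs 1, 20 → best response Full.
Node 3 against (LRU, Full): payoffs 8, 14 → best response Full.
Node 3 against (LFU, ARC): payoffs 10, 14 → best response Full.
Node 3 against (LFU, Full): payoffs 20, 2 → best response ARC.
Node 3 against (ARC, ARC): payoffs 10, 3 → best response ARC.
Node 3 against (ARC, Full): payoffs 4, 20 → best response Full.
Mutual best responses: (LFU, ARC, Full); (LFU, Full, ARC); (ARC, ARC, ARC).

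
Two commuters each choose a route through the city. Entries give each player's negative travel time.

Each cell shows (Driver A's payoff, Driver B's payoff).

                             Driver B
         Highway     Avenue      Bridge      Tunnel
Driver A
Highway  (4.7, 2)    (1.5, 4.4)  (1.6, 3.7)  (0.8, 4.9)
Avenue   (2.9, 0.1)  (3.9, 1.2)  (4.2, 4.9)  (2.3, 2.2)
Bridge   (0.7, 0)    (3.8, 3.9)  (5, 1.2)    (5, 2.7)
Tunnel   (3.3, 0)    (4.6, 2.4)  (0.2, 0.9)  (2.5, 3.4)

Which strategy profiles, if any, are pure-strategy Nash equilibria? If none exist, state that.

For each player, find the best response to each opponent profile; mutual best responses are the pure NE.
Driver A against Highway: payoffs 4.7, 2.9, 0.7, 3.3 → best response Highway.
Driver A against Avenue: payoffs 1.5, 3.9, 3.8, 4.6 → best response Tunnel.
Driver A against Bridge: payoffs 1.6, 4.2, 5, 0.2 → best response Bridge.
Driver A against Tunnel: payoffs 0.8, 2.3, 5, 2.5 → best response Bridge.
Driver B against Highway: payoffs 2, 4.4, 3.7, 4.9 → best response Tunnel.
Driver B against Avenue: payoffs 0.1, 1.2, 4.9, 2.2 → best response Bridge.
Driver B against Bridge: payoffs 0, 3.9, 1.2, 2.7 → best response Avenue.
Driver B against Tunnel: payoffs 0, 2.4, 0.9, 3.4 → best response Tunnel.
No profile is a mutual best response for all players.

There is no pure-strategy Nash equilibrium.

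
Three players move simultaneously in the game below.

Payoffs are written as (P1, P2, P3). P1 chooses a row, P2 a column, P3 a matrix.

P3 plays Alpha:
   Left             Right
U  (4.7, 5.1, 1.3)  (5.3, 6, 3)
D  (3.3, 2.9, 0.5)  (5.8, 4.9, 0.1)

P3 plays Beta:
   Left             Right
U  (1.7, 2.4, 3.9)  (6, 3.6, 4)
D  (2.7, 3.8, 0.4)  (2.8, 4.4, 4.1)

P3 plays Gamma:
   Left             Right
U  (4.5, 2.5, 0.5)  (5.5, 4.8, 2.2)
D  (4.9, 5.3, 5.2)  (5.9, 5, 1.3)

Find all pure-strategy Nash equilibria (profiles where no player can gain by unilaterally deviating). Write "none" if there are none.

The pure Nash equilibria are (U, Right, Beta); (D, Left, Gamma).

P1 against (Left, Alpha): payoffs 4.7, 3.3 → best response U.
P1 against (Left, Beta): payoffs 1.7, 2.7 → best response D.
P1 against (Left, Gamma): payoffs 4.5, 4.9 → best response D.
P1 against (Right, Alpha): payoffs 5.3, 5.8 → best response D.
P1 against (Right, Beta): payoffs 6, 2.8 → best response U.
P1 against (Right, Gamma): payoffs 5.5, 5.9 → best response D.
P2 against (U, Alpha): payoffs 5.1, 6 → best response Right.
P2 against (U, Beta): payoffs 2.4, 3.6 → best response Right.
P2 against (U, Gamma): payoffs 2.5, 4.8 → best response Right.
P2 against (D, Alpha): payoffs 2.9, 4.9 → best response Right.
P2 against (D, Beta): payoffs 3.8, 4.4 → best response Right.
P2 against (D, Gamma): payoffs 5.3, 5 → best response Left.
P3 against (U, Left): payoffs 1.3, 3.9, 0.5 → best response Beta.
P3 against (U, Right): payoffs 3, 4, 2.2 → best response Beta.
P3 against (D, Left): payoffs 0.5, 0.4, 5.2 → best response Gamma.
P3 against (D, Right): payoffs 0.1, 4.1, 1.3 → best response Beta.
Mutual best responses: (U, Right, Beta); (D, Left, Gamma).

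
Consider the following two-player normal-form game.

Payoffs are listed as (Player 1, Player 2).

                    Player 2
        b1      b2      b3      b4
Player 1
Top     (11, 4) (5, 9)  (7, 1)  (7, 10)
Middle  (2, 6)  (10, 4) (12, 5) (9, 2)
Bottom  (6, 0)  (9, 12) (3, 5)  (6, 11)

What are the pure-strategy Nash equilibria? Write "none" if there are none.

Check each profile: it is a Nash equilibrium iff no player can strictly gain by switching unilaterally.
(Top, b1): Player 2 can switch to b2 (4 → 9). Not NE.
(Top, b2): Player 1 can switch to Middle (5 → 10). Not NE.
(Top, b3): Player 1 can switch to Middle (7 → 12). Not NE.
(Top, b4): Player 1 can switch to Middle (7 → 9). Not NE.
(Middle, b1): Player 1 can switch to Top (2 → 11). Not NE.
(Middle, b2): Player 2 can switch to b1 (4 → 6). Not NE.
(The remaining 6 profiles each have a profitable deviation by the same check.)

This game has no pure Nash equilibrium.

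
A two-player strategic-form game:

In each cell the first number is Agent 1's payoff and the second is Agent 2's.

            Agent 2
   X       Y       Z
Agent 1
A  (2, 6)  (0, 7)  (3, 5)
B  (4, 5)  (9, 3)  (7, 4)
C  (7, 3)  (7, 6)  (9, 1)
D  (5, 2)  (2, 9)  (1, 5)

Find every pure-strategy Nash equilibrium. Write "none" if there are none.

Mark each player's best response to every combination of opponents' strategies; a profile where every player is best-responding is a pure Nash equilibrium.
Agent 1 against X: payoffs 2, 4, 7, 5 → best response C.
Agent 1 against Y: payoffs 0, 9, 7, 2 → best response B.
Agent 1 against Z: payoffs 3, 7, 9, 1 → best response C.
Agent 2 against A: payoffs 6, 7, 5 → best response Y.
Agent 2 against B: payoffs 5, 3, 4 → best response X.
Agent 2 against C: payoffs 3, 6, 1 → best response Y.
Agent 2 against D: payoffs 2, 9, 5 → best response Y.
No profile is a mutual best response for all players.

This game has no pure Nash equilibrium.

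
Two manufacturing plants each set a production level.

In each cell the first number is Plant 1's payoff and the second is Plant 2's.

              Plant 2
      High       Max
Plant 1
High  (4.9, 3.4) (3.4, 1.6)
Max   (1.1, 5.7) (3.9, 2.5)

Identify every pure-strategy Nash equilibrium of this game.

Plant 1 against High: payoffs 4.9, 1.1 → best response High.
Plant 1 against Max: payoffs 3.4, 3.9 → best response Max.
Plant 2 against High: payoffs 3.4, 1.6 → best response High.
Plant 2 against Max: payoffs 5.7, 2.5 → best response High.
Mutual best responses: (High, High).

The unique pure-strategy Nash equilibrium is (High, High).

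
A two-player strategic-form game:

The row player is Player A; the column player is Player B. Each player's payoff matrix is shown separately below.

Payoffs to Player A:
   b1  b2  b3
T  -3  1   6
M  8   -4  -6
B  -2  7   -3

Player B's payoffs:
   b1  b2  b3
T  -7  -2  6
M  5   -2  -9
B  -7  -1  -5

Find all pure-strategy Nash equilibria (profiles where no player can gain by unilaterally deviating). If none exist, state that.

Mark each player's best response to every combination of opponents' strategies; a profile where every player is best-responding is a pure Nash equilibrium.
Player A against b1: payoffs -3, 8, -2 → best response M.
Player A against b2: payoffs 1, -4, 7 → best response B.
Player A against b3: payoffs 6, -6, -3 → best response T.
Player B against T: payoffs -7, -2, 6 → best response b3.
Player B against M: payoffs 5, -2, -9 → best response b1.
Player B against B: payoffs -7, -1, -5 → best response b2.
Mutual best responses: (T, b3); (M, b1); (B, b2).

Pure-strategy Nash equilibria: (T, b3), (M, b1), (B, b2)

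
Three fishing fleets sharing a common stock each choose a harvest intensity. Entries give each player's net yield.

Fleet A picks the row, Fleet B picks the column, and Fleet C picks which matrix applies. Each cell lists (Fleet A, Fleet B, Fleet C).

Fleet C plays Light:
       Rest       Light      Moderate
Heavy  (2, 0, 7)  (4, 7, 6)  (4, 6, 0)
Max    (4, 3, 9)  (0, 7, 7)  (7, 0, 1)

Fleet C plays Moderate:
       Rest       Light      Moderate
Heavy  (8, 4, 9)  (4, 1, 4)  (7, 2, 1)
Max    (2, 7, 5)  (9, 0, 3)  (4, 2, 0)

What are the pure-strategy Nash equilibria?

(Heavy, Rest, Light): Fleet A can switch to Max (2 → 4). Not NE.
(Heavy, Rest, Moderate): Fleet A gets 8, best alternative 2; Fleet B gets 4, best alternative 2; Fleet C gets 9, best alternative 7. No profitable deviation — NE.
(Heavy, Light, Light): Fleet A gets 4, best alternative 0; Fleet B gets 7, best alternative 6; Fleet C gets 6, best alternative 4. No profitable deviation — NE.
(Heavy, Light, Moderate): Fleet A can switch to Max (4 → 9). Not NE.
(Heavy, Moderate, Light): Fleet A can switch to Max (4 → 7). Not NE.
(Heavy, Moderate, Moderate): Fleet B can switch to Rest (2 → 4). Not NE.
(Max, Rest, Light): Fleet B can switch to Light (3 → 7). Not NE.
(Max, Rest, Moderate): Fleet A can switch to Heavy (2 → 8). Not NE.
(Max, Light, Light): Fleet A can switch to Heavy (0 → 4). Not NE.
(Max, Light, Moderate): Fleet B can switch to Rest (0 → 7). Not NE.
(Max, Moderate, Light): Fleet B can switch to Rest (0 → 3). Not NE.
(Max, Moderate, Moderate): Fleet A can switch to Heavy (4 → 7). Not NE.

(Heavy, Rest, Moderate) and (Heavy, Light, Light)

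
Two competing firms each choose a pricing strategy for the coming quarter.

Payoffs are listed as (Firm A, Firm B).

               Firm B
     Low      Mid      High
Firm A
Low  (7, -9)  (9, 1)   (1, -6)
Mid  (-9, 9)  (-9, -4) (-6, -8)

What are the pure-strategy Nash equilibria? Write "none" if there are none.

(Low, Mid)

Firm A against Low: payoffs 7, -9 → best response Low.
Firm A against Mid: payoffs 9, -9 → best response Low.
Firm A against High: payoffs 1, -6 → best response Low.
Firm B against Low: payoffs -9, 1, -6 → best response Mid.
Firm B against Mid: payoffs 9, -4, -8 → best response Low.
Mutual best responses: (Low, Mid).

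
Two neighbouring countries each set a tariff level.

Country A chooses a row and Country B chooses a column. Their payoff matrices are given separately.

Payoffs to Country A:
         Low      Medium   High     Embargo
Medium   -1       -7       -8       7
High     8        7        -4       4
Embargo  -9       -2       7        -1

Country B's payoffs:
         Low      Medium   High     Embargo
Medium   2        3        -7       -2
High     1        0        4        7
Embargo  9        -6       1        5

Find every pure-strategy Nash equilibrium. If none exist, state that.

There is no pure-strategy Nash equilibrium.

Country A against Low: payoffs -1, 8, -9 → best response High.
Country A against Medium: payoffs -7, 7, -2 → best response High.
Country A against High: payoffs -8, -4, 7 → best response Embargo.
Country A against Embargo: payoffs 7, 4, -1 → best response Medium.
Country B against Medium: payoffs 2, 3, -7, -2 → best response Medium.
Country B against High: payoffs 1, 0, 4, 7 → best response Embargo.
Country B against Embargo: payoffs 9, -6, 1, 5 → best response Low.
No profile is a mutual best response for all players.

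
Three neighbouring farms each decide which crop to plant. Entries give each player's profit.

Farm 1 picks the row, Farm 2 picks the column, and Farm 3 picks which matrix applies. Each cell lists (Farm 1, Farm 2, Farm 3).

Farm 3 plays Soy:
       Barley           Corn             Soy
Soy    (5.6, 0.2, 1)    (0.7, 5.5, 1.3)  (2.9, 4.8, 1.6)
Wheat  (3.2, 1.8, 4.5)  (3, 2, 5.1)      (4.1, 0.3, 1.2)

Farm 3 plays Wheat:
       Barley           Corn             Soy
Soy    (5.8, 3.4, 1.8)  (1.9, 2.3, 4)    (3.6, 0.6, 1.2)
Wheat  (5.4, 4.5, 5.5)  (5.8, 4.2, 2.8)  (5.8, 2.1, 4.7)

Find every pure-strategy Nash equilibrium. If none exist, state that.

(Soy, Barley, Soy): Farm 2 can switch to Corn (0.2 → 5.5). Not NE.
(Soy, Barley, Wheat): Farm 1 gets 5.8, best alternative 5.4; Farm 2 gets 3.4, best alternative 2.3; Farm 3 gets 1.8, best alternative 1. No profitable deviation — NE.
(Soy, Corn, Soy): Farm 1 can switch to Wheat (0.7 → 3). Not NE.
(Soy, Corn, Wheat): Farm 1 can switch to Wheat (1.9 → 5.8). Not NE.
(Soy, Soy, Soy): Farm 1 can switch to Wheat (2.9 → 4.1). Not NE.
(Soy, Soy, Wheat): Farm 1 can switch to Wheat (3.6 → 5.8). Not NE.
(Wheat, Barley, Soy): Farm 1 can switch to Soy (3.2 → 5.6). Not NE.
(Wheat, Barley, Wheat): Farm 1 can switch to Soy (5.4 → 5.8). Not NE.
(Wheat, Corn, Soy): Farm 1 gets 3, best alternative 0.7; Farm 2 gets 2, best alternative 1.8; Farm 3 gets 5.1, best alternative 2.8. No profitable deviation — NE.
(Wheat, Corn, Wheat): Farm 2 can switch to Barley (4.2 → 4.5). Not NE.
(Wheat, Soy, Soy): Farm 2 can switch to Barley (0.3 → 1.8). Not NE.
(Wheat, Soy, Wheat): Farm 2 can switch to Barley (2.1 → 4.5). Not NE.

Pure-strategy Nash equilibria: (Soy, Barley, Wheat), (Wheat, Corn, Soy)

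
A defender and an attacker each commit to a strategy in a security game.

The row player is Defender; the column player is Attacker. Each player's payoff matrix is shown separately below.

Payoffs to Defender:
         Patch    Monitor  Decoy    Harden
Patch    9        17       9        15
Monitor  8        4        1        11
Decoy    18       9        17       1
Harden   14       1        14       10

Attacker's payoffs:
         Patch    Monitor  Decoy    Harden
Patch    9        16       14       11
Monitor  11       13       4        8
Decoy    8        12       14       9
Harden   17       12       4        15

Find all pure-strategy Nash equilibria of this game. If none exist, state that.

(Patch, Monitor); (Decoy, Decoy)

Defender against Patch: payoffs 9, 8, 18, 14 → best response Decoy.
Defender against Monitor: payoffs 17, 4, 9, 1 → best response Patch.
Defender against Decoy: payoffs 9, 1, 17, 14 → best response Decoy.
Defender against Harden: payoffs 15, 11, 1, 10 → best response Patch.
Attacker against Patch: payoffs 9, 16, 14, 11 → best response Monitor.
Attacker against Monitor: payoffs 11, 13, 4, 8 → best response Monitor.
Attacker against Decoy: payoffs 8, 12, 14, 9 → best response Decoy.
Attacker against Harden: payoffs 17, 12, 4, 15 → best response Patch.
Mutual best responses: (Patch, Monitor); (Decoy, Decoy).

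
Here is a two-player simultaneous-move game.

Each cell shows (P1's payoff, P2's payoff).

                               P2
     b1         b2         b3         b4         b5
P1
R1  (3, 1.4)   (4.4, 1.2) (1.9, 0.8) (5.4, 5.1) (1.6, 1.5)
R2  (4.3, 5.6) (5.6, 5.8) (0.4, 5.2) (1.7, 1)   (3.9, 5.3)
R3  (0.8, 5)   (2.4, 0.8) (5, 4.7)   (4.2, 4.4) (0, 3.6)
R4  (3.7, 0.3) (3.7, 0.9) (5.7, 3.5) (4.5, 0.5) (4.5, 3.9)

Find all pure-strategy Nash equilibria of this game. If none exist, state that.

Pure-strategy Nash equilibria: (R1, b4) and (R2, b2) and (R4, b5)

Mark each player's best response to every combination of opponents' strategies; a profile where every player is best-responding is a pure Nash equilibrium.
P1 against b1: payoffs 3, 4.3, 0.8, 3.7 → best response R2.
P1 against b2: payoffs 4.4, 5.6, 2.4, 3.7 → best response R2.
P1 against b3: payoffs 1.9, 0.4, 5, 5.7 → best response R4.
P1 against b4: payoffs 5.4, 1.7, 4.2, 4.5 → best response R1.
P1 against b5: payoffs 1.6, 3.9, 0, 4.5 → best response R4.
P2 against R1: payoffs 1.4, 1.2, 0.8, 5.1, 1.5 → best response b4.
P2 against R2: payoffs 5.6, 5.8, 5.2, 1, 5.3 → best response b2.
P2 against R3: payoffs 5, 0.8, 4.7, 4.4, 3.6 → best response b1.
P2 against R4: payoffs 0.3, 0.9, 3.5, 0.5, 3.9 → best response b5.
Mutual best responses: (R1, b4); (R2, b2); (R4, b5).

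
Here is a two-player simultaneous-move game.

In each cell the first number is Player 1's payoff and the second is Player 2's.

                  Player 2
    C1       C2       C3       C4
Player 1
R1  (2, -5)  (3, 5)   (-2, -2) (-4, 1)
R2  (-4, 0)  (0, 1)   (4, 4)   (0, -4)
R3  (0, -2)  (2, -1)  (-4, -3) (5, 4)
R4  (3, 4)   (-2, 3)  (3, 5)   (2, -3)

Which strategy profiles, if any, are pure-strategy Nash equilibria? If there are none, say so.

Check each profile: it is a Nash equilibrium iff no player can strictly gain by switching unilaterally.
(R1, C1): Player 1 can switch to R4 (2 → 3). Not NE.
(R1, C2): Player 1 gets 3, best alternative 2; Player 2 gets 5, best alternative 1. No profitable deviation — NE.
(R1, C3): Player 1 can switch to R2 (-2 → 4). Not NE.
(R1, C4): Player 1 can switch to R2 (-4 → 0). Not NE.
(R2, C1): Player 1 can switch to R1 (-4 → 2). Not NE.
(R2, C2): Player 1 can switch to R1 (0 → 3). Not NE.
(R2, C3): Player 1 gets 4, best alternative 3; Player 2 gets 4, best alternative 1. No profitable deviation — NE.
(R2, C4): Player 1 can switch to R3 (0 → 5). Not NE.
(R3, C1): Player 1 can switch to R1 (0 → 2). Not NE.
(R3, C2): Player 1 can switch to R1 (2 → 3). Not NE.
(R3, C3): Player 1 can switch to R1 (-4 → -2). Not NE.
(R3, C4): Player 1 gets 5, best alternative 2; Player 2 gets 4, best alternative -1. No profitable deviation — NE.
(R4, C1): Player 2 can switch to C3 (4 → 5). Not NE.
(The remaining 3 profiles each have a profitable deviation by the same check.)

(R1, C2); (R2, C3); (R3, C4)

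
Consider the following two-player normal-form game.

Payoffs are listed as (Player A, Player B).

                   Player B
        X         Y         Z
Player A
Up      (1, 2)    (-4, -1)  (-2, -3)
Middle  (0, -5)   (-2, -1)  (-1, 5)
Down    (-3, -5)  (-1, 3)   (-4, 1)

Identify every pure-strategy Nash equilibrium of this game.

Pure-strategy Nash equilibria: (Up, X) and (Middle, Z) and (Down, Y)

(Up, X): Player A gets 1, best alternative 0; Player B gets 2, best alternative -1. No profitable deviation — NE.
(Up, Y): Player A can switch to Middle (-4 → -2). Not NE.
(Up, Z): Player A can switch to Middle (-2 → -1). Not NE.
(Middle, X): Player A can switch to Up (0 → 1). Not NE.
(Middle, Y): Player A can switch to Down (-2 → -1). Not NE.
(Middle, Z): Player A gets -1, best alternative -2; Player B gets 5, best alternative -1. No profitable deviation — NE.
(Down, X): Player A can switch to Up (-3 → 1). Not NE.
(Down, Y): Player A gets -1, best alternative -2; Player B gets 3, best alternative 1. No profitable deviation — NE.
(Down, Z): Player A can switch to Up (-4 → -2). Not NE.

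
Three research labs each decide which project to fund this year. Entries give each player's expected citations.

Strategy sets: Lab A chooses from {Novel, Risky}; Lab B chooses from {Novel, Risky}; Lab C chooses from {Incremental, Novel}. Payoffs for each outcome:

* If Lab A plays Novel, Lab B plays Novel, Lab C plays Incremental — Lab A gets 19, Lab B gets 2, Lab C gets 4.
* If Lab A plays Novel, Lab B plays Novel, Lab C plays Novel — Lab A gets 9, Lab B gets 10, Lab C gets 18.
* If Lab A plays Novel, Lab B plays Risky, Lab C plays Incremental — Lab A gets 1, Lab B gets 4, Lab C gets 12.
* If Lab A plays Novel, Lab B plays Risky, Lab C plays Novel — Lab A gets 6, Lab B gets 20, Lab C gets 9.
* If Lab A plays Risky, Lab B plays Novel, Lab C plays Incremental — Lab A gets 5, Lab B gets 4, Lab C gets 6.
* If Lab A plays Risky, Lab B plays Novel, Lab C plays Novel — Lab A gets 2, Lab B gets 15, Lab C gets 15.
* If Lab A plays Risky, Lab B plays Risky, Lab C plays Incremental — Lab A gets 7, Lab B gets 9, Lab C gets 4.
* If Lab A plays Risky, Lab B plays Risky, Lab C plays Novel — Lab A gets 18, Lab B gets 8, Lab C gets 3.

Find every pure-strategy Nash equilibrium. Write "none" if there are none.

(Novel, Novel, Incremental): Lab B can switch to Risky (2 → 4). Not NE.
(Novel, Novel, Novel): Lab B can switch to Risky (10 → 20). Not NE.
(Novel, Risky, Incremental): Lab A can switch to Risky (1 → 7). Not NE.
(Novel, Risky, Novel): Lab A can switch to Risky (6 → 18). Not NE.
(Risky, Novel, Incremental): Lab A can switch to Novel (5 → 19). Not NE.
(Risky, Novel, Novel): Lab A can switch to Novel (2 → 9). Not NE.
(Risky, Risky, Incremental): Lab A gets 7, best alternative 1; Lab B gets 9, best alternative 4; Lab C gets 4, best alternative 3. No profitable deviation — NE.
(Risky, Risky, Novel): Lab B can switch to Novel (8 → 15). Not NE.

Pure NE: (Risky, Risky, Incremental)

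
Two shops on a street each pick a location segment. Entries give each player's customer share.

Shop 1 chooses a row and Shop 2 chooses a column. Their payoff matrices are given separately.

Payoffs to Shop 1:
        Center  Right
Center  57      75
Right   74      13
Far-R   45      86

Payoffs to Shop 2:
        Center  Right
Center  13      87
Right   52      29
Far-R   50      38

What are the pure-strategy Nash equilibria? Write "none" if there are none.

Mark each player's best response to every combination of opponents' strategies; a profile where every player is best-responding is a pure Nash equilibrium.
Shop 1 against Center: payoffs 57, 74, 45 → best response Right.
Shop 1 against Right: payoffs 75, 13, 86 → best response Far-R.
Shop 2 against Center: payoffs 13, 87 → best response Right.
Shop 2 against Right: payoffs 52, 29 → best response Center.
Shop 2 against Far-R: payoffs 50, 38 → best response Center.
Mutual best responses: (Right, Center).

Pure NE: (Right, Center)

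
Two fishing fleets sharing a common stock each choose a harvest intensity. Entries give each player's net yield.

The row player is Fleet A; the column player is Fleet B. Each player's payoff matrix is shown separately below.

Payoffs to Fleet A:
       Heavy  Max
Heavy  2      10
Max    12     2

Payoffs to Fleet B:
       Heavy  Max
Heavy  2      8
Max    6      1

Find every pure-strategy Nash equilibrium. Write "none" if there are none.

(Heavy, Heavy): Fleet A can switch to Max (2 → 12). Not NE.
(Heavy, Max): Fleet A gets 10, best alternative 2; Fleet B gets 8, best alternative 2. No profitable deviation — NE.
(Max, Heavy): Fleet A gets 12, best alternative 2; Fleet B gets 6, best alternative 1. No profitable deviation — NE.
(Max, Max): Fleet A can switch to Heavy (2 → 10). Not NE.

Pure-strategy Nash equilibria: (Heavy, Max); (Max, Heavy)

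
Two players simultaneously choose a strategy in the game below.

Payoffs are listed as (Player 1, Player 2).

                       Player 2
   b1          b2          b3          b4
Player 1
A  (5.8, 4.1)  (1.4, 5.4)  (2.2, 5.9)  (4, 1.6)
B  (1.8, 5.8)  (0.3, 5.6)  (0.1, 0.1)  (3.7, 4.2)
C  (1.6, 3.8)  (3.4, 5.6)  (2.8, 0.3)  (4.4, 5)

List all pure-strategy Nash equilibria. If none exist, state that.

Pure NE: (C, b2)

(A, b1): Player 2 can switch to b2 (4.1 → 5.4). Not NE.
(A, b2): Player 1 can switch to C (1.4 → 3.4). Not NE.
(A, b3): Player 1 can switch to C (2.2 → 2.8). Not NE.
(A, b4): Player 1 can switch to C (4 → 4.4). Not NE.
(B, b1): Player 1 can switch to A (1.8 → 5.8). Not NE.
(B, b2): Player 1 can switch to A (0.3 → 1.4). Not NE.
(B, b3): Player 1 can switch to A (0.1 → 2.2). Not NE.
(B, b4): Player 1 can switch to A (3.7 → 4). Not NE.
(C, b2): Player 1 gets 3.4, best alternative 1.4; Player 2 gets 5.6, best alternative 5. No profitable deviation — NE.
(The remaining 3 profiles each have a profitable deviation by the same check.)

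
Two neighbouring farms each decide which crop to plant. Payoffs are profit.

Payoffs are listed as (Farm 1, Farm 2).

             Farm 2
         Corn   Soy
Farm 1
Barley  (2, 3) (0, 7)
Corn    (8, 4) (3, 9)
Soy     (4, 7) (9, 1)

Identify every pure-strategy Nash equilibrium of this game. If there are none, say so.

none

Farm 1 against Corn: payoffs 2, 8, 4 → best response Corn.
Farm 1 against Soy: payoffs 0, 3, 9 → best response Soy.
Farm 2 against Barley: payoffs 3, 7 → best response Soy.
Farm 2 against Corn: payoffs 4, 9 → best response Soy.
Farm 2 against Soy: payoffs 7, 1 → best response Corn.
No profile is a mutual best response for all players.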